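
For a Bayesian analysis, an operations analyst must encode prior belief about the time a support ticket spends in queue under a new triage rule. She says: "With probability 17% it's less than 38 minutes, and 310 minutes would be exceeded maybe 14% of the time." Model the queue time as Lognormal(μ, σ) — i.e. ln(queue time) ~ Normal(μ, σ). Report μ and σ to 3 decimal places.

μ ≈ 4.622, σ ≈ 1.032

If T ~ Lognormal(μ,σ) then ln T ~ Normal(μ,σ), so the p-quantile of ln T is μ + z_p·σ.
ln(38) = 3.638 and ln(310) = 5.737; z_{0.17} = -0.9542, z_{0.86} = 1.08.
σ = (5.737 − 3.638)/(1.08 − (-0.9542)) = 1.032.
μ = 3.638 − (-0.9542)·1.032 = 4.622.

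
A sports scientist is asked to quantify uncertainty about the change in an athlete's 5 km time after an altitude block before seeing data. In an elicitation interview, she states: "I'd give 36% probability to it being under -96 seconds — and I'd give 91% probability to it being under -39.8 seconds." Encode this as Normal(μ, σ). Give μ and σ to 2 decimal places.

The p-quantile of Normal(μ,σ) is μ + z_p·σ, with z_{0.36} = -0.3585 and z_{0.91} = 1.341.
Eliminate σ: μ = (z₂·x₁ − z₁·x₂)/(z₂ − z₁) = (1.341·-96 − (-0.3585)·-39.8)/1.699 = -84.14.
Then σ = (x₂ − x₁)/(z₂ − z₁) = (-39.8 − -96)/1.699 = 33.07.

μ = -84.14, σ = 33.07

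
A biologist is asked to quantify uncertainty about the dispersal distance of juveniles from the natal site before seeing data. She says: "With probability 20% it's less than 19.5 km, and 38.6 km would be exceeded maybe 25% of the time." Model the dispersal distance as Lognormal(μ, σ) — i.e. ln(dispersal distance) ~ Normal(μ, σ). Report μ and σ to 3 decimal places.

If T ~ Lognormal(μ,σ) then ln T ~ Normal(μ,σ), so the p-quantile of ln T is μ + z_p·σ.
ln(19.5) = 2.97 and ln(38.6) = 3.653; z_{0.2} = -0.8416, z_{0.75} = 0.6745.
σ = (3.653 − 2.97)/(0.6745 − (-0.8416)) = 0.450.
μ = 2.97 − (-0.8416)·0.450 = 3.349.

μ ≈ 3.349, σ ≈ 0.450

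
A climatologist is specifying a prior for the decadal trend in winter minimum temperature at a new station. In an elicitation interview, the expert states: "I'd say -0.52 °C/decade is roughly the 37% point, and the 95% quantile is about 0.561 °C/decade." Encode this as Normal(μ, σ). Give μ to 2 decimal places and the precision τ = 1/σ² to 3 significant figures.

The p-quantile of Normal(μ,σ) is μ + z_p·σ, with z_{0.37} = -0.3319 and z_{0.95} = 1.645.
Eliminate σ: μ = (z₂·x₁ − z₁·x₂)/(z₂ − z₁) = (1.645·-0.52 − (-0.3319)·0.561)/1.977 = -0.34.
Then σ = (x₂ − x₁)/(z₂ − z₁) = (0.561 − -0.52)/1.977 = 0.55.
Precision τ = 1/σ² = 1/0.5469² = 3.34.

μ = -0.34, τ = 3.34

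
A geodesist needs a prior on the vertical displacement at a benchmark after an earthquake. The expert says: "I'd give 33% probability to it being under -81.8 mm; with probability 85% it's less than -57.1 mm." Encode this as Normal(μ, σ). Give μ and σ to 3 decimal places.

For Normal(μ,σ), the p-quantile is μ + z_p·σ. Here z_{0.33} = -0.4399, z_{0.85} = 1.036.
So -81.8 = μ − 0.4399σ and -57.1 = μ + 1.036σ.
Subtracting: σ = (-57.1 − -81.8)/(1.036 − (-0.4399)) = 16.730.
Then μ = -81.8 − (-0.4399)·16.730 = -74.440.

μ = -74.440, σ = 16.730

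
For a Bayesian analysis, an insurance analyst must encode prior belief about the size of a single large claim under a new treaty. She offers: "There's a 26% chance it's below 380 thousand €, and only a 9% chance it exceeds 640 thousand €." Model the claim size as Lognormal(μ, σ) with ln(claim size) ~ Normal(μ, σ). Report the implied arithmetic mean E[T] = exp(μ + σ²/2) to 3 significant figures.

E[T] ≈ 466 thousand €

If T ~ Lognormal(μ,σ) then ln T ~ Normal(μ,σ), so the p-quantile of ln T is μ + z_p·σ.
ln(380) = 5.94 and ln(640) = 6.461; z_{0.26} = -0.6433, z_{0.91} = 1.341.
σ = (6.461 − 5.94)/(1.341 − (-0.6433)) = 0.263.
μ = 5.94 − (-0.6433)·0.263 = 6.109.
E[T] = exp(μ + σ²/2) = exp(6.109 + 0.0345) = 466 thousand €.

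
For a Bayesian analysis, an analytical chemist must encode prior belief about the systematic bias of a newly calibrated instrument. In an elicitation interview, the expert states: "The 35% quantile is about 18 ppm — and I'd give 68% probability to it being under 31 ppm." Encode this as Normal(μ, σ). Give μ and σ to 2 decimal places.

The p-quantile of Normal(μ,σ) is μ + z_p·σ, with z_{0.35} = -0.3853 and z_{0.68} = 0.4677.
Eliminate σ: μ = (z₂·x₁ − z₁·x₂)/(z₂ − z₁) = (0.4677·18 − (-0.3853)·31)/0.853 = 23.87.
Then σ = (x₂ − x₁)/(z₂ − z₁) = (31 − 18)/0.853 = 15.24.

μ = 23.87, σ = 15.24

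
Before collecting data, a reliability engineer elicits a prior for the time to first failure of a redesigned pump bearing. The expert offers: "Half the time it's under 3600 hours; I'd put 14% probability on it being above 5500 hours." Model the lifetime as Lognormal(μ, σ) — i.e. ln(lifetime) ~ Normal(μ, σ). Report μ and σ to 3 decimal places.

If T ~ Lognormal(μ,σ) then ln T ~ Normal(μ,σ), so the p-quantile of ln T is μ + z_p·σ.
ln(3600) = 8.189 and ln(5500) = 8.613; z_{0.5} = 0, z_{0.86} = 1.08.
σ = (8.613 − 8.189)/(1.08 − (0)) = 0.392.
μ = 8.189 − (0)·0.392 = 8.189.

μ ≈ 8.189, σ ≈ 0.392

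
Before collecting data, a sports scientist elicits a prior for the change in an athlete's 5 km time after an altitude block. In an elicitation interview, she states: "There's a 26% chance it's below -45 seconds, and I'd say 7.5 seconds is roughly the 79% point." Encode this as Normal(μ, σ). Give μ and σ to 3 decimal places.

μ = -21.703, σ = 36.213

For Normal(μ,σ), the p-quantile is μ + z_p·σ. Here z_{0.26} = -0.6433, z_{0.79} = 0.8064.
So -45 = μ − 0.6433σ and 7.5 = μ + 0.8064σ.
Subtracting: σ = (7.5 − -45)/(0.8064 − (-0.6433)) = 36.213.
Then μ = -45 − (-0.6433)·36.213 = -21.703.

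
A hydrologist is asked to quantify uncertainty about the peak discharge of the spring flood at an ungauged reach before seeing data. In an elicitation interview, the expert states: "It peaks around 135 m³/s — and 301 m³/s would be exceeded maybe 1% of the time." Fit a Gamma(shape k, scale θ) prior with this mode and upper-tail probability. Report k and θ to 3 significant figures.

k ≈ 8.48, θ ≈ 18.1

Gamma(k,θ) with k>1 has mode (k−1)θ, so θ = 135/(k−1).
Need P(X < 301) = 0.99 with θ tied to k this way. Start at k = 2, θ = 135: P(X<301) ≈ 0.653.
Too low — raise k to concentrate. Iterating converges to k ≈ 8.48.
Then θ = 135/(8.48−1) ≈ 18.1.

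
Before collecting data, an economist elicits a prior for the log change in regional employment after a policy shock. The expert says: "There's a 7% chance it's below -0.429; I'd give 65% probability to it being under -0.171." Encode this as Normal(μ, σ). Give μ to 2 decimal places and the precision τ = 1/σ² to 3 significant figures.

The p-quantile of Normal(μ,σ) is μ + z_p·σ, with z_{0.07} = -1.476 and z_{0.65} = 0.3853.
Eliminate σ: μ = (z₂·x₁ − z₁·x₂)/(z₂ − z₁) = (0.3853·-0.429 − (-1.476)·-0.171)/1.861 = -0.22.
Then σ = (x₂ − x₁)/(z₂ − z₁) = (-0.171 − -0.429)/1.861 = 0.14.
Precision τ = 1/σ² = 1/0.1386² = 52.

μ = -0.22, τ = 52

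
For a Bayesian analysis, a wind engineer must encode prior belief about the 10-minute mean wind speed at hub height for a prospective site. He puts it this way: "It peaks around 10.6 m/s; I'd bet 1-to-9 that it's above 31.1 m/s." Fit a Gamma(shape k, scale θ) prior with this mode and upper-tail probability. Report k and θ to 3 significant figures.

k ≈ 2.64, θ ≈ 6.45

Gamma(k,θ) with k>1 has mode (k−1)θ, so θ = 10.6/(k−1).
Need P(X < 31.1) = 0.9 with θ tied to k this way. Start at k = 2, θ = 10.6: P(X<31.1) ≈ 0.791.
Too low — raise k to concentrate. Iterating converges to k ≈ 2.64.
Then θ = 10.6/(2.64−1) ≈ 6.45.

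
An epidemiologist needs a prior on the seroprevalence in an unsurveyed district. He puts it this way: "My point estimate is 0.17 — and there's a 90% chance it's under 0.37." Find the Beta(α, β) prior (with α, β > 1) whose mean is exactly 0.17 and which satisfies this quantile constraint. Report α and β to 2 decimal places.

α ≈ 1.06, β ≈ 5.19

With mean 0.17 fixed, write α = 0.17s, β = 0.83s where s = α+β.
Need P(θ < 0.37) = 0.9 under Beta(0.17s, 0.83s). Normal approximation: (q−m)/√(m(1−m)/s) ≈ z_{0.9} = 1.28, so s ≈ 0.17·0.83·(1.28)²/(0.37−0.17)² = 5.8.
At s = 5.8: P(θ<0.37) ≈ 0.894. Adjusting to match 0.9 gives s ≈ 6.25.
So α = 0.17·6.25 ≈ 1.06, β = 0.83·6.25 ≈ 5.19.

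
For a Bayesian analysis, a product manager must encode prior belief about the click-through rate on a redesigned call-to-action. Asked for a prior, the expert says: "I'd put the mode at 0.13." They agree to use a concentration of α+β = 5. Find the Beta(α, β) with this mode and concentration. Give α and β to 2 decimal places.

α = 1.39, β = 3.61

For α,β > 1 the Beta mode is (α−1)/(α+β−2). With α+β = 5, the mode is (α−1)/3.
Set (α−1)/3 = 0.13 → α = 1 + 0.13·3 = 1.39.
β = 5 − α = 3.61.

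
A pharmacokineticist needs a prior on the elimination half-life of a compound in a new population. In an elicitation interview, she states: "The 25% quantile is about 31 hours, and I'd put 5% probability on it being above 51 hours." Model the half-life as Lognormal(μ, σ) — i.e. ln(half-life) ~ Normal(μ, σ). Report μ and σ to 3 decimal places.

If T ~ Lognormal(μ,σ) then ln T ~ Normal(μ,σ), so the p-quantile of ln T is μ + z_p·σ.
ln(31) = 3.434 and ln(51) = 3.932; z_{0.25} = -0.6745, z_{0.95} = 1.645.
σ = (3.932 − 3.434)/(1.645 − (-0.6745)) = 0.215.
μ = 3.434 − (-0.6745)·0.215 = 3.579.

μ ≈ 3.579, σ ≈ 0.215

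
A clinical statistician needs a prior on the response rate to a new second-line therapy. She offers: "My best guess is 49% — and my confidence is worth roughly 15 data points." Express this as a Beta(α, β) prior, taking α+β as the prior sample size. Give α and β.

Under the effective-sample-size interpretation, Beta(α, β) has prior mean α/(α+β) and prior sample size α+β.
So α+β = 15 and α/(α+β) = 0.49, giving α = 0.49·15 = 7.35 and β = 15 − 7.35 = 7.65.

α = 7.35, β = 7.65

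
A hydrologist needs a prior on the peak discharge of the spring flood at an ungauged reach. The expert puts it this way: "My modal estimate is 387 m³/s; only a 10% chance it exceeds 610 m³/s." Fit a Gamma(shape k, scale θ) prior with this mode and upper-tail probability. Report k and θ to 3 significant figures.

k ≈ 10.1, θ ≈ 42.7

Gamma(k,θ) with k>1 has mode (k−1)θ, so θ = 387/(k−1).
Need P(X < 610) = 0.9 with θ tied to k this way. Start at k = 2, θ = 387: P(X<610) ≈ 0.467.
Too low — raise k to concentrate. Iterating converges to k ≈ 10.1.
Then θ = 387/(10.1−1) ≈ 42.7.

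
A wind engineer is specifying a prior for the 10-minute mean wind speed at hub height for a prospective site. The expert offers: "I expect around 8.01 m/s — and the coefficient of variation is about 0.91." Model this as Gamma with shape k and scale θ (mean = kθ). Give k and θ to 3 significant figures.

For Gamma(k, scale θ): mean = kθ, variance = kθ², so CV = 1/√k.
CV = 0.91, hence k = 1/CV² = 1.21.
Then θ = mean/k = 8.01/1.21 = 6.63.

k ≈ 1.21, θ ≈ 6.63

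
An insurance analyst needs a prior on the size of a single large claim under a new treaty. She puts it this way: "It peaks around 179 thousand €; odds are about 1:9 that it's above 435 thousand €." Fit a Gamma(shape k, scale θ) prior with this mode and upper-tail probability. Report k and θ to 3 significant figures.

Gamma(k,θ) with k>1 has mode (k−1)θ, so θ = 179/(k−1).
Need P(X < 435) = 0.9 with θ tied to k this way. Start at k = 2, θ = 179: P(X<435) ≈ 0.698.
Too low — raise k to concentrate. Iterating converges to k ≈ 3.44.
Then θ = 179/(3.44−1) ≈ 73.4.

k ≈ 3.44, θ ≈ 73.4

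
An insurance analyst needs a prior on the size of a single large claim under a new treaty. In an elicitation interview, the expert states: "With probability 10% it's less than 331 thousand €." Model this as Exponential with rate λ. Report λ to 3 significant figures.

λ ≈ 0.000318

P(T < 331.0) = 1 − e^(−λ·331.0) = 0.1, so λ = −ln(1−0.1)/331.0 = −ln(0.9)/331.0 = 0.000318.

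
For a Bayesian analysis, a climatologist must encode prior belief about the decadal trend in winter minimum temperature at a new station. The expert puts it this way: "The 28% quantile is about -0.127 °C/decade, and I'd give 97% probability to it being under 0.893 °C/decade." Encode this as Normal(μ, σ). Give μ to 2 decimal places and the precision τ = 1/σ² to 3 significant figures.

For Normal(μ,σ), the p-quantile is μ + z_p·σ. Here z_{0.28} = -0.5828, z_{0.97} = 1.881.
So -0.127 = μ − 0.5828σ and 0.893 = μ + 1.881σ.
Subtracting: σ = (0.893 − -0.127)/(1.881 − (-0.5828)) = 0.41.
Then μ = -0.127 − (-0.5828)·0.41 = 0.11.
Precision τ = 1/σ² = 1/0.414² = 5.83.

μ = 0.11, τ = 5.83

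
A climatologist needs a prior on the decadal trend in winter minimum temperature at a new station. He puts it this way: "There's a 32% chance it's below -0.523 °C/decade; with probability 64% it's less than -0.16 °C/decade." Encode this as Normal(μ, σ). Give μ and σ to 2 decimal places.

For Normal(μ,σ), the p-quantile is μ + z_p·σ. Here z_{0.32} = -0.4677, z_{0.64} = 0.3585.
So -0.523 = μ − 0.4677σ and -0.16 = μ + 0.3585σ.
Subtracting: σ = (-0.16 − -0.523)/(0.3585 − (-0.4677)) = 0.44.
Then μ = -0.523 − (-0.4677)·0.44 = -0.32.

μ = -0.32, σ = 0.44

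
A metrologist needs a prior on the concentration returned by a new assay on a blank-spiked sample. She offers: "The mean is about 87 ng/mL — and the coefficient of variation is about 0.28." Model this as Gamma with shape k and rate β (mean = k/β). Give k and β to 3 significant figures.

For Gamma(k, rate β): mean = k/β, variance = k/β², so CV = 1/√k.
CV = 0.28, hence k = 1/CV² = 12.8.
Then β = k/mean = 12.8/87 = 0.147.

k ≈ 12.8, β ≈ 0.147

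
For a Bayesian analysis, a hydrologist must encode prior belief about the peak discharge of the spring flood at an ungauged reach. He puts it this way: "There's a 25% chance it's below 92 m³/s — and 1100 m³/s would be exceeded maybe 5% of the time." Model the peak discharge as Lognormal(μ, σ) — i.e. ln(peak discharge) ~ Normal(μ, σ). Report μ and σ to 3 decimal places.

μ ≈ 5.243, σ ≈ 1.070

If T ~ Lognormal(μ,σ) then ln T ~ Normal(μ,σ), so the p-quantile of ln T is μ + z_p·σ.
ln(92) = 4.522 and ln(1100) = 7.003; z_{0.25} = -0.6745, z_{0.95} = 1.645.
σ = (7.003 − 4.522)/(1.645 − (-0.6745)) = 1.070.
μ = 4.522 − (-0.6745)·1.070 = 5.243.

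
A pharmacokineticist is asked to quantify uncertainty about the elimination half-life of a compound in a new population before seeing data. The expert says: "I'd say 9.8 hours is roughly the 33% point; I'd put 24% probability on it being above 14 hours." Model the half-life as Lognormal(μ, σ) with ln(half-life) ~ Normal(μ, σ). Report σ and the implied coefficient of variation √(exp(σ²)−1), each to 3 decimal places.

σ ≈ 0.311, CV ≈ 0.319

If T ~ Lognormal(μ,σ) then ln T ~ Normal(μ,σ), so the p-quantile of ln T is μ + z_p·σ.
ln(9.8) = 2.282 and ln(14) = 2.639; z_{0.33} = -0.4399, z_{0.76} = 0.7063.
σ = (2.639 − 2.282)/(0.7063 − (-0.4399)) = 0.311.
μ = 2.282 − (-0.4399)·0.311 = 2.419.
CV = √(exp(σ²)−1) = √(exp(0.0968)−1) = 0.319.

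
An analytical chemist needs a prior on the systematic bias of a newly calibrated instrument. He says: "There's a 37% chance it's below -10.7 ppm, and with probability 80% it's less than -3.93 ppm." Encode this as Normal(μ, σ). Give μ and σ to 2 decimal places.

μ = -8.79, σ = 5.77

The p-quantile of Normal(μ,σ) is μ + z_p·σ, with z_{0.37} = -0.3319 and z_{0.8} = 0.8416.
Eliminate σ: μ = (z₂·x₁ − z₁·x₂)/(z₂ − z₁) = (0.8416·-10.7 − (-0.3319)·-3.93)/1.173 = -8.79.
Then σ = (x₂ − x₁)/(z₂ − z₁) = (-3.93 − -10.7)/1.173 = 5.77.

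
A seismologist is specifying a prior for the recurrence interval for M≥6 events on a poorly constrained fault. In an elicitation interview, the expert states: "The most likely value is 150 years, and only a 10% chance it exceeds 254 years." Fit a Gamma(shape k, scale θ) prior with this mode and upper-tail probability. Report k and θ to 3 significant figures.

k ≈ 7.82, θ ≈ 22

Gamma(k,θ) with k>1 has mode (k−1)θ, so θ = 150/(k−1).
Need P(X < 254) = 0.9 with θ tied to k this way. Start at k = 2, θ = 150: P(X<254) ≈ 0.505.
Too low — raise k to concentrate. Iterating converges to k ≈ 7.82.
Then θ = 150/(7.82−1) ≈ 22.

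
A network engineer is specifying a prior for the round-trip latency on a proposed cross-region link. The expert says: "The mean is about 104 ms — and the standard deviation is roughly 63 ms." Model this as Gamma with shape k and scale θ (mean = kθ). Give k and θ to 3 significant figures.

k ≈ 2.73, θ ≈ 38.2

For Gamma(k, scale θ): mean = kθ, variance = kθ², so CV = 1/√k.
CV = SD/mean = 63/104 = 0.6058, hence k = 1/CV² = 2.73.
Then θ = mean/k = 104/2.73 = 38.2.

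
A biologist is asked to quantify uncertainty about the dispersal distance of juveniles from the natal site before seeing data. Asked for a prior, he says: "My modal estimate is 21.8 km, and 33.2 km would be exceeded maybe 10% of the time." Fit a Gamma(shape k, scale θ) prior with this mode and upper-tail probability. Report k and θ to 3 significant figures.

Gamma(k,θ) with k>1 has mode (k−1)θ, so θ = 21.8/(k−1).
Need P(X < 33.2) = 0.9 with θ tied to k this way. Start at k = 2, θ = 21.8: P(X<33.2) ≈ 0.450.
Too low — raise k to concentrate. Iterating converges to k ≈ 11.5.
Then θ = 21.8/(11.5−1) ≈ 2.07.

k ≈ 11.5, θ ≈ 2.07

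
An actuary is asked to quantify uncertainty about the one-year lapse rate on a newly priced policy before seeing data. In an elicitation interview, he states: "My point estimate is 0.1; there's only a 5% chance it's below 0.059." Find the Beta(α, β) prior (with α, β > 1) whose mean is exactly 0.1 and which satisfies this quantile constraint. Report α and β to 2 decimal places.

With mean 0.1 fixed, write α = 0.1s, β = 0.9s where s = α+β.
Need P(θ < 0.059) = 0.05 under Beta(0.1s, 0.9s). Normal approximation: (q−m)/√(m(1−m)/s) ≈ z_{0.05} = -1.64, so s ≈ 0.1·0.9·(-1.64)²/(0.059−0.1)² = 144.9.
At s = 144.9: P(θ<0.059) ≈ 0.033. Adjusting to match 0.05 gives s ≈ 118.52.
So α = 0.1·118.52 ≈ 11.85, β = 0.9·118.52 ≈ 106.67.

α ≈ 11.85, β ≈ 106.67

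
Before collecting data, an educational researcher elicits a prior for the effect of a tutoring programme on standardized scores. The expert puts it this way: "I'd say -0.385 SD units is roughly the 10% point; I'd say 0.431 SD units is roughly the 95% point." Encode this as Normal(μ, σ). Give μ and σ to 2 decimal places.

For Normal(μ,σ), the p-quantile is μ + z_p·σ. Here z_{0.1} = -1.282, z_{0.95} = 1.645.
So -0.385 = μ − 1.282σ and 0.431 = μ + 1.645σ.
Subtracting: σ = (0.431 − -0.385)/(1.645 − (-1.282)) = 0.28.
Then μ = -0.385 − (-1.282)·0.28 = -0.03.

μ = -0.03, σ = 0.28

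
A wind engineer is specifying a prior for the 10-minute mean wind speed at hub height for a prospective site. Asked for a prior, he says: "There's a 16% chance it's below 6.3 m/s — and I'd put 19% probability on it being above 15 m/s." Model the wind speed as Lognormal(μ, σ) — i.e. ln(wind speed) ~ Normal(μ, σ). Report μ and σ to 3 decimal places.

μ ≈ 2.301, σ ≈ 0.463

If T ~ Lognormal(μ,σ) then ln T ~ Normal(μ,σ), so the p-quantile of ln T is μ + z_p·σ.
ln(6.3) = 1.841 and ln(15) = 2.708; z_{0.16} = -0.9945, z_{0.81} = 0.8779.
σ = (2.708 − 1.841)/(0.8779 − (-0.9945)) = 0.463.
μ = 1.841 − (-0.9945)·0.463 = 2.301.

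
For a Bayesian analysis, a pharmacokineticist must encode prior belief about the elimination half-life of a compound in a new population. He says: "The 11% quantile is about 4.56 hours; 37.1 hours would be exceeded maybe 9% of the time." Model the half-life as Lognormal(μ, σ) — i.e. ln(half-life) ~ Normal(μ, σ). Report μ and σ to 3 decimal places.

If T ~ Lognormal(μ,σ) then ln T ~ Normal(μ,σ), so the p-quantile of ln T is μ + z_p·σ.
ln(4.56) = 1.517 and ln(37.1) = 3.614; z_{0.11} = -1.227, z_{0.91} = 1.341.
σ = (3.614 − 1.517)/(1.341 − (-1.227)) = 0.817.
μ = 1.517 − (-1.227)·0.817 = 2.519.

μ ≈ 2.519, σ ≈ 0.817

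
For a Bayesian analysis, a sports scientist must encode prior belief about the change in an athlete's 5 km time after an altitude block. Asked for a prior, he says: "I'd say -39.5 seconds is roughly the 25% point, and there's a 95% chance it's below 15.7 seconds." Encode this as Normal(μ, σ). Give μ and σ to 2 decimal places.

μ = -23.45, σ = 23.80

The p-quantile of Normal(μ,σ) is μ + z_p·σ, with z_{0.25} = -0.6745 and z_{0.95} = 1.645.
Eliminate σ: μ = (z₂·x₁ − z₁·x₂)/(z₂ − z₁) = (1.645·-39.5 − (-0.6745)·15.7)/2.319 = -23.45.
Then σ = (x₂ − x₁)/(z₂ − z₁) = (15.7 − -39.5)/2.319 = 23.80.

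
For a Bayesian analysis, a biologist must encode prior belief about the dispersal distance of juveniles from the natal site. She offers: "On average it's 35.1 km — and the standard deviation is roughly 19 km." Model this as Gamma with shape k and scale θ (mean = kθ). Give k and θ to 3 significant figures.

k ≈ 3.41, θ ≈ 10.3

For Gamma(k, scale θ): mean = kθ, variance = kθ², so CV = 1/√k.
CV = SD/mean = 19/35.1 = 0.5413, hence k = 1/CV² = 3.41.
Then θ = mean/k = 35.1/3.41 = 10.3.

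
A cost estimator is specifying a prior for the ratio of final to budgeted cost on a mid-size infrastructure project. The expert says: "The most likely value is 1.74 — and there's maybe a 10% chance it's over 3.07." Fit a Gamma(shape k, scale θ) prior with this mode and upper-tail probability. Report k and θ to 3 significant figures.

Gamma(k,θ) with k>1 has mode (k−1)θ, so θ = 1.74/(k−1).
Need P(X < 3.07) = 0.9 with θ tied to k this way. Start at k = 2, θ = 1.74: P(X<3.07) ≈ 0.526.
Too low — raise k to concentrate. Iterating converges to k ≈ 6.9.
Then θ = 1.74/(6.9−1) ≈ 0.295.

k ≈ 6.9, θ ≈ 0.295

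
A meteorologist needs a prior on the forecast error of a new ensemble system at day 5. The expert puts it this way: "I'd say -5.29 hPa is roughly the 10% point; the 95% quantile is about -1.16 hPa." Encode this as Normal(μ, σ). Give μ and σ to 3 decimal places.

For Normal(μ,σ), the p-quantile is μ + z_p·σ. Here z_{0.1} = -1.282, z_{0.95} = 1.645.
So -5.29 = μ − 1.282σ and -1.16 = μ + 1.645σ.
Subtracting: σ = (-1.16 − -5.29)/(1.645 − (-1.282)) = 1.411.
Then μ = -5.29 − (-1.282)·1.411 = -3.481.

μ = -3.481, σ = 1.411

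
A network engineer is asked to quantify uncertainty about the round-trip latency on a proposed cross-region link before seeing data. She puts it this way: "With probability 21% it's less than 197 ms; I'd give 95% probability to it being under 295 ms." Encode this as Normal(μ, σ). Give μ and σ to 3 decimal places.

For Normal(μ,σ), the p-quantile is μ + z_p·σ. Here z_{0.21} = -0.8064, z_{0.95} = 1.645.
So 197 = μ − 0.8064σ and 295 = μ + 1.645σ.
Subtracting: σ = (295 − 197)/(1.645 − (-0.8064)) = 39.979.
Then μ = 197 − (-0.8064)·39.979 = 229.240.

μ = 229.240, σ = 39.979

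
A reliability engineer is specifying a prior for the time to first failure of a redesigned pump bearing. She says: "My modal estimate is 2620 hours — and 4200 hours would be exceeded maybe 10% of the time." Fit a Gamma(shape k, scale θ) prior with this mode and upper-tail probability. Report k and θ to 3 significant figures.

Gamma(k,θ) with k>1 has mode (k−1)θ, so θ = 2620/(k−1).
Need P(X < 4200) = 0.9 with θ tied to k this way. Start at k = 2, θ = 2620: P(X<4200) ≈ 0.476.
Too low — raise k to concentrate. Iterating converges to k ≈ 9.44.
Then θ = 2620/(9.44−1) ≈ 310.

k ≈ 9.44, θ ≈ 310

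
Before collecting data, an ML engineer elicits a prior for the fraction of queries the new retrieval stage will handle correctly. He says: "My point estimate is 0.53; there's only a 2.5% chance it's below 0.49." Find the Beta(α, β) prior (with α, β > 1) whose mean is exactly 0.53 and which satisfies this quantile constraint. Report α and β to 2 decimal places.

α ≈ 317.73, β ≈ 281.76

With mean 0.53 fixed, write α = 0.53s, β = 0.47s where s = α+β.
Need P(θ < 0.49) = 0.025 under Beta(0.53s, 0.47s). Normal approximation: (q−m)/√(m(1−m)/s) ≈ z_{0.025} = -1.96, so s ≈ 0.53·0.47·(-1.96)²/(0.49−0.53)² = 598.1.
At s = 598.1: P(θ<0.49) ≈ 0.025. Adjusting to match 0.025 gives s ≈ 599.49.
So α = 0.53·599.49 ≈ 317.73, β = 0.47·599.49 ≈ 281.76.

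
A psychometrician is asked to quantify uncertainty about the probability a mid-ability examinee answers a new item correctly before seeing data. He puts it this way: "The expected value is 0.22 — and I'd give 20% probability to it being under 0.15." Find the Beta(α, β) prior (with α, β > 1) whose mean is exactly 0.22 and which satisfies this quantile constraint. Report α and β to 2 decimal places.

α ≈ 5.66, β ≈ 20.08

With mean 0.22 fixed, write α = 0.22s, β = 0.78s where s = α+β.
Need P(θ < 0.15) = 0.2 under Beta(0.22s, 0.78s). Normal approximation: (q−m)/√(m(1−m)/s) ≈ z_{0.2} = -0.842, so s ≈ 0.22·0.78·(-0.842)²/(0.15−0.22)² = 24.8.
At s = 24.8: P(θ<0.15) ≈ 0.205. Adjusting to match 0.2 gives s ≈ 25.74.
So α = 0.22·25.74 ≈ 5.66, β = 0.78·25.74 ≈ 20.08.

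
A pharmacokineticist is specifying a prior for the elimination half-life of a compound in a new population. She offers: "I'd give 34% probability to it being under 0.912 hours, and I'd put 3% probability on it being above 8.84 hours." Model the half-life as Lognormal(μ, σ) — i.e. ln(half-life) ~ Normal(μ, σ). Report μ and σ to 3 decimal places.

If T ~ Lognormal(μ,σ) then ln T ~ Normal(μ,σ), so the p-quantile of ln T is μ + z_p·σ.
ln(0.912) = -0.09212 and ln(8.84) = 2.179; z_{0.34} = -0.4125, z_{0.97} = 1.881.
σ = (2.179 − -0.09212)/(1.881 − (-0.4125)) = 0.990.
μ = -0.09212 − (-0.4125)·0.990 = 0.316.

μ ≈ 0.316, σ ≈ 0.990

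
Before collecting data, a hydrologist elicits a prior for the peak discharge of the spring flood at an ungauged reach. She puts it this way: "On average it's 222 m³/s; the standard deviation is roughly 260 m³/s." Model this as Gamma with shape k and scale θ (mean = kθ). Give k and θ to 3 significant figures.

For Gamma(k, scale θ): mean = kθ, variance = kθ², so CV = 1/√k.
CV = SD/mean = 260/222 = 1.171, hence k = 1/CV² = 0.729.
Then θ = mean/k = 222/0.729 = 305.

k ≈ 0.729, θ ≈ 305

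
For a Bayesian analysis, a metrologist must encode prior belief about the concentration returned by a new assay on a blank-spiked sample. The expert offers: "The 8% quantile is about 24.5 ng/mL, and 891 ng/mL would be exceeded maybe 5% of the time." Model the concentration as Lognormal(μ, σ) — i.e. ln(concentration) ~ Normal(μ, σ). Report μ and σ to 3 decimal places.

If T ~ Lognormal(μ,σ) then ln T ~ Normal(μ,σ), so the p-quantile of ln T is μ + z_p·σ.
ln(24.5) = 3.199 and ln(891) = 6.792; z_{0.08} = -1.405, z_{0.95} = 1.645.
σ = (6.792 − 3.199)/(1.645 − (-1.405)) = 1.178.
μ = 3.199 − (-1.405)·1.178 = 4.854.

μ ≈ 4.854, σ ≈ 1.178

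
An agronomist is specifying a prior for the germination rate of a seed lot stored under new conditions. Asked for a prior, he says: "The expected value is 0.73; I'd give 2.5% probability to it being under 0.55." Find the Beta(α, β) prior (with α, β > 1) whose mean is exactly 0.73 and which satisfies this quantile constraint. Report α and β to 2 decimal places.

With mean 0.73 fixed, write α = 0.73s, β = 0.27s where s = α+β.
Need P(θ < 0.55) = 0.025 under Beta(0.73s, 0.27s). Normal approximation: (q−m)/√(m(1−m)/s) ≈ z_{0.025} = -1.96, so s ≈ 0.73·0.27·(-1.96)²/(0.55−0.73)² = 23.4.
At s = 23.4: P(θ<0.55) ≈ 0.033. Adjusting to match 0.025 gives s ≈ 26.61.
So α = 0.73·26.61 ≈ 19.42, β = 0.27·26.61 ≈ 7.18.

α ≈ 19.42, β ≈ 7.18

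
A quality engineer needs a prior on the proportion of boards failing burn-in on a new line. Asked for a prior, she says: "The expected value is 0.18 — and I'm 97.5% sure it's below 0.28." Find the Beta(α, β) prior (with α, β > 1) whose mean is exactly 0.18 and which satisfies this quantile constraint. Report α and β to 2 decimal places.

α ≈ 12.00, β ≈ 54.65

With mean 0.18 fixed, write α = 0.18s, β = 0.82s where s = α+β.
Need P(θ < 0.28) = 0.975 under Beta(0.18s, 0.82s). Normal approximation: (q−m)/√(m(1−m)/s) ≈ z_{0.975} = 1.96, so s ≈ 0.18·0.82·(1.96)²/(0.28−0.18)² = 56.7.
At s = 56.7: P(θ<0.28) ≈ 0.965. Adjusting to match 0.975 gives s ≈ 66.65.
So α = 0.18·66.65 ≈ 12.00, β = 0.82·66.65 ≈ 54.65.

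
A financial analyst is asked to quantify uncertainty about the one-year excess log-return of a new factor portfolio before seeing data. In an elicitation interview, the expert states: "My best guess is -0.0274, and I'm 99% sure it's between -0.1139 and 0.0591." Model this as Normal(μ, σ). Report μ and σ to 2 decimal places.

A symmetric 99% interval runs μ ± z·σ with z = 2.576.
Half-width = 0.0865, so σ = 0.0865/2.576 = 0.03.
μ is the stated best guess, -0.03.

μ = -0.03, σ = 0.03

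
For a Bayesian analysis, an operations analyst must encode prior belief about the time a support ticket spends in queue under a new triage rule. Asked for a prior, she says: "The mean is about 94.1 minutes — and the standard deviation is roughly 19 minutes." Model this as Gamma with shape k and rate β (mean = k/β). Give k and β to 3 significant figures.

For Gamma(k, rate β): mean = k/β, variance = k/β², so CV = 1/√k.
CV = SD/mean = 19/94.1 = 0.2019, hence k = 1/CV² = 24.5.
Then β = k/mean = 24.5/94.1 = 0.261.

k ≈ 24.5, β ≈ 0.261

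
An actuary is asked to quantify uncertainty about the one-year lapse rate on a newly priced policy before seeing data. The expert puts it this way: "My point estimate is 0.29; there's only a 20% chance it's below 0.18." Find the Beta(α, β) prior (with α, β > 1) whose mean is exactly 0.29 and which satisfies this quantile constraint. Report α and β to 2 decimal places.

α ≈ 3.63, β ≈ 8.88

With mean 0.29 fixed, write α = 0.29s, β = 0.71s where s = α+β.
Need P(θ < 0.18) = 0.2 under Beta(0.29s, 0.71s). Normal approximation: (q−m)/√(m(1−m)/s) ≈ z_{0.2} = -0.842, so s ≈ 0.29·0.71·(-0.842)²/(0.18−0.29)² = 12.1.
At s = 12.1: P(θ<0.18) ≈ 0.206. Adjusting to match 0.2 gives s ≈ 12.51.
So α = 0.29·12.51 ≈ 3.63, β = 0.71·12.51 ≈ 8.88.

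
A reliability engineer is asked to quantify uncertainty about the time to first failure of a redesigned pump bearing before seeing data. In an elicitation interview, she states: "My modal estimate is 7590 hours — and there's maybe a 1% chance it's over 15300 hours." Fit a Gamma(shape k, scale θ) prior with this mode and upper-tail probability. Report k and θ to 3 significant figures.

Gamma(k,θ) with k>1 has mode (k−1)θ, so θ = 7590/(k−1).
Need P(X < 15300) = 0.99 with θ tied to k this way. Start at k = 2, θ = 7590: P(X<15300) ≈ 0.598.
Too low — raise k to concentrate. Iterating converges to k ≈ 11.
Then θ = 7590/(11−1) ≈ 761.

k ≈ 11, θ ≈ 761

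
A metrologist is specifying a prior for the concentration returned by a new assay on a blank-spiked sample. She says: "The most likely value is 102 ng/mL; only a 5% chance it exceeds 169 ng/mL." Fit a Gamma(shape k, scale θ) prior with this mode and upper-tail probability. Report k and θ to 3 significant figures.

Gamma(k,θ) with k>1 has mode (k−1)θ, so θ = 102/(k−1).
Need P(X < 169) = 0.95 with θ tied to k this way. Start at k = 2, θ = 102: P(X<169) ≈ 0.493.
Too low — raise k to concentrate. Iterating converges to k ≈ 12.
Then θ = 102/(12−1) ≈ 9.31.

k ≈ 12, θ ≈ 9.31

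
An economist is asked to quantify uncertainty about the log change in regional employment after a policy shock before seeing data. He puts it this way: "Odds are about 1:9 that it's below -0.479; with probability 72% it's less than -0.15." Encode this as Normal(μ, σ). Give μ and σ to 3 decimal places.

μ = -0.253, σ = 0.176

For Normal(μ,σ), the p-quantile is μ + z_p·σ. Here z_{0.1} = -1.282, z_{0.72} = 0.5828.
So -0.479 = μ − 1.282σ and -0.15 = μ + 0.5828σ.
Subtracting: σ = (-0.15 − -0.479)/(0.5828 − (-1.282)) = 0.176.
Then μ = -0.479 − (-1.282)·0.176 = -0.253.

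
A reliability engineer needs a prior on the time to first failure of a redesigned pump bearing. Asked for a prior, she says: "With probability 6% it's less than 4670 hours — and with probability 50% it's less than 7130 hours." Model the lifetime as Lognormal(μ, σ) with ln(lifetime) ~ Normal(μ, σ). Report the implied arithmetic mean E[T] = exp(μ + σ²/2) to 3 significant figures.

If T ~ Lognormal(μ,σ) then ln T ~ Normal(μ,σ), so the p-quantile of ln T is μ + z_p·σ.
ln(4670) = 8.449 and ln(7130) = 8.872; z_{0.06} = -1.555, z_{0.5} = 0.
σ = (8.872 − 8.449)/(0 − (-1.555)) = 0.272.
μ = 8.449 − (-1.555)·0.272 = 8.872.
E[T] = exp(μ + σ²/2) = exp(8.872 + 0.0370) = 7400 hours.

E[T] ≈ 7400 hours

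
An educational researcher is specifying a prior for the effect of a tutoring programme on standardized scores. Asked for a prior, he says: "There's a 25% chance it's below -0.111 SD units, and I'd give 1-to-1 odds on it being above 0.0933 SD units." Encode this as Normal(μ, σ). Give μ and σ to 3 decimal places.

For Normal(μ,σ), the p-quantile is μ + z_p·σ. Here z_{0.25} = -0.6745, z_{0.5} = 0.
So -0.111 = μ − 0.6745σ and 0.0933 = μ + 0σ.
Subtracting: σ = (0.0933 − -0.111)/(0 − (-0.6745)) = 0.303.
Then μ = -0.111 − (-0.6745)·0.303 = 0.093.

μ = 0.093, σ = 0.303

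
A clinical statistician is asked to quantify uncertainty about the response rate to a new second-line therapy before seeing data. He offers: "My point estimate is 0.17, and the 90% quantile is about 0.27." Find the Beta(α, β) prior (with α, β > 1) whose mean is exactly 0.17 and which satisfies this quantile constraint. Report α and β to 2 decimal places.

With mean 0.17 fixed, write α = 0.17s, β = 0.83s where s = α+β.
Need P(θ < 0.27) = 0.9 under Beta(0.17s, 0.83s). Normal approximation: (q−m)/√(m(1−m)/s) ≈ z_{0.9} = 1.28, so s ≈ 0.17·0.83·(1.28)²/(0.27−0.17)² = 23.2.
At s = 23.2: P(θ<0.27) ≈ 0.893. Adjusting to match 0.9 gives s ≈ 24.91.
So α = 0.17·24.91 ≈ 4.23, β = 0.83·24.91 ≈ 20.67.

α ≈ 4.23, β ≈ 20.67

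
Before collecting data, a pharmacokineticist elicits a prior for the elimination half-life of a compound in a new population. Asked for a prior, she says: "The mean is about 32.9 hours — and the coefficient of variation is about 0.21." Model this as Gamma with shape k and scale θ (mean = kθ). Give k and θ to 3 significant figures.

For Gamma(k, scale θ): mean = kθ, variance = kθ², so CV = 1/√k.
CV = 0.21, hence k = 1/CV² = 22.7.
Then θ = mean/k = 32.9/22.7 = 1.45.

k ≈ 22.7, θ ≈ 1.45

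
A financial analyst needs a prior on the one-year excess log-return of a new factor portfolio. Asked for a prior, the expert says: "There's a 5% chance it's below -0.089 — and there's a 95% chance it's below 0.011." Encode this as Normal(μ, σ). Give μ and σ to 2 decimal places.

μ = -0.04, σ = 0.03

For Normal(μ,σ), the p-quantile is μ + z_p·σ. Here z_{0.05} = -1.645, z_{0.95} = 1.645.
So -0.089 = μ − 1.645σ and 0.011 = μ + 1.645σ.
Subtracting: σ = (0.011 − -0.089)/(1.645 − (-1.645)) = 0.03.
Then μ = -0.089 − (-1.645)·0.03 = -0.04.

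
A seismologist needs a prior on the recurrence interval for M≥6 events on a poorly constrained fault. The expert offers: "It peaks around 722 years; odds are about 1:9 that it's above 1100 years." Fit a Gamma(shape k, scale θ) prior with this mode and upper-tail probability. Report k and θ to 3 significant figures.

k ≈ 11.5, θ ≈ 68.6

Gamma(k,θ) with k>1 has mode (k−1)θ, so θ = 722/(k−1).
Need P(X < 1100) = 0.9 with θ tied to k this way. Start at k = 2, θ = 722: P(X<1100) ≈ 0.450.
Too low — raise k to concentrate. Iterating converges to k ≈ 11.5.
Then θ = 722/(11.5−1) ≈ 68.6.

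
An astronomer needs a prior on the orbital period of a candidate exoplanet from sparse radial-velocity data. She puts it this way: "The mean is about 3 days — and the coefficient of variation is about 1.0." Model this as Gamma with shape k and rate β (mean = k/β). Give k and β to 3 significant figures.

For Gamma(k, rate β): mean = k/β, variance = k/β², so CV = 1/√k.
CV = 1.0, hence k = 1/CV² = 1.
Then β = k/mean = 1/3 = 0.333.

k ≈ 1, β ≈ 0.333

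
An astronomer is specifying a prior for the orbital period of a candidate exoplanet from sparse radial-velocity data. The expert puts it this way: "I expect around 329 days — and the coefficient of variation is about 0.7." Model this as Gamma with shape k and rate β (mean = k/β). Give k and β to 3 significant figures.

k ≈ 2.04, β ≈ 0.0062

For Gamma(k, rate β): mean = k/β, variance = k/β², so CV = 1/√k.
CV = 0.7, hence k = 1/CV² = 2.04.
Then β = k/mean = 2.04/329 = 0.0062.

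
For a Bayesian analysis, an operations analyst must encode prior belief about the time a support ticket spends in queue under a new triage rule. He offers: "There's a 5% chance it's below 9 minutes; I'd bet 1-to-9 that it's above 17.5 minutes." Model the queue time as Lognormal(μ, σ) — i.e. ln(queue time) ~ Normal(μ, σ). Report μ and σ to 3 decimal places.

If T ~ Lognormal(μ,σ) then ln T ~ Normal(μ,σ), so the p-quantile of ln T is μ + z_p·σ.
ln(9) = 2.197 and ln(17.5) = 2.862; z_{0.05} = -1.645, z_{0.9} = 1.282.
σ = (2.862 − 2.197)/(1.282 − (-1.645)) = 0.227.
μ = 2.197 − (-1.645)·0.227 = 2.571.

μ ≈ 2.571, σ ≈ 0.227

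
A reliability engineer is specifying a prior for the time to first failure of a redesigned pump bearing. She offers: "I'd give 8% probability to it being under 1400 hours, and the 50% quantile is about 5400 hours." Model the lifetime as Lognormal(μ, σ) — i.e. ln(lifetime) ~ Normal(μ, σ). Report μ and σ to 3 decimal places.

μ ≈ 8.594, σ ≈ 0.961

If T ~ Lognormal(μ,σ) then ln T ~ Normal(μ,σ), so the p-quantile of ln T is μ + z_p·σ.
ln(1400) = 7.244 and ln(5400) = 8.594; z_{0.08} = -1.405, z_{0.5} = 0.
σ = (8.594 − 7.244)/(0 − (-1.405)) = 0.961.
μ = 7.244 − (-1.405)·0.961 = 8.594.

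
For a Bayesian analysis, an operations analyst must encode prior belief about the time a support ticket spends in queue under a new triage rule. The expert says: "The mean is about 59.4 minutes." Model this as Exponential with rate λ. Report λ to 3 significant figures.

λ ≈ 0.0168

Exponential mean = 1/λ, so λ = 1/59.4 = 0.0168.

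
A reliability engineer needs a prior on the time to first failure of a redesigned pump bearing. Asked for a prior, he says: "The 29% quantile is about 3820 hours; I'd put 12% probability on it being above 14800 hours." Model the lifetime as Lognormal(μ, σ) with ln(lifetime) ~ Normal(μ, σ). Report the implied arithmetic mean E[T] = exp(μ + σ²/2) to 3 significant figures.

If T ~ Lognormal(μ,σ) then ln T ~ Normal(μ,σ), so the p-quantile of ln T is μ + z_p·σ.
ln(3820) = 8.248 and ln(14800) = 9.602; z_{0.29} = -0.5534, z_{0.88} = 1.175.
σ = (9.602 − 8.248)/(1.175 − (-0.5534)) = 0.784.
μ = 8.248 − (-0.5534)·0.784 = 8.682.
E[T] = exp(μ + σ²/2) = exp(8.682 + 0.3070) = 8010 hours.

E[T] ≈ 8010 hours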